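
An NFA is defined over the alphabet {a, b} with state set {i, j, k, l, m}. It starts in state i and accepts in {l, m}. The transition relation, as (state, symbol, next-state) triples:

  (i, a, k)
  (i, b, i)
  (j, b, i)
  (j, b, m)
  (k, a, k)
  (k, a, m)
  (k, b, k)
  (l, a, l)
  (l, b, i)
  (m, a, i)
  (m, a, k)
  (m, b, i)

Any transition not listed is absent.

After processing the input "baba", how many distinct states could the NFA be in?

Start in {i}.
Read 'b': i→{i}; now {i}.
Read 'a': i→{k}; now {k}.
Read 'b': k→{k}; now {k}.
Read 'a': k→{k, m}; now {k, m}.
That set has 2 states.

2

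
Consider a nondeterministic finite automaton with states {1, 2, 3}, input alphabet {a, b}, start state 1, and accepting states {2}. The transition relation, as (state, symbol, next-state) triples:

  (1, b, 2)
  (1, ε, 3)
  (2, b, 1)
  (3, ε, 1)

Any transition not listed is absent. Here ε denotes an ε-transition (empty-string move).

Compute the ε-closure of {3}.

{1, 3}

Begin with {3}.
ε-move 3 → 1; add 1.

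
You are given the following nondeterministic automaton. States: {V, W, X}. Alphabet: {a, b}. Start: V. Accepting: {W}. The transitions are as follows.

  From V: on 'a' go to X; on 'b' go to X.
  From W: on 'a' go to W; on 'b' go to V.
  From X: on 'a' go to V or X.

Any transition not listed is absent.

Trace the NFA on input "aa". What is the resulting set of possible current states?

{V, X}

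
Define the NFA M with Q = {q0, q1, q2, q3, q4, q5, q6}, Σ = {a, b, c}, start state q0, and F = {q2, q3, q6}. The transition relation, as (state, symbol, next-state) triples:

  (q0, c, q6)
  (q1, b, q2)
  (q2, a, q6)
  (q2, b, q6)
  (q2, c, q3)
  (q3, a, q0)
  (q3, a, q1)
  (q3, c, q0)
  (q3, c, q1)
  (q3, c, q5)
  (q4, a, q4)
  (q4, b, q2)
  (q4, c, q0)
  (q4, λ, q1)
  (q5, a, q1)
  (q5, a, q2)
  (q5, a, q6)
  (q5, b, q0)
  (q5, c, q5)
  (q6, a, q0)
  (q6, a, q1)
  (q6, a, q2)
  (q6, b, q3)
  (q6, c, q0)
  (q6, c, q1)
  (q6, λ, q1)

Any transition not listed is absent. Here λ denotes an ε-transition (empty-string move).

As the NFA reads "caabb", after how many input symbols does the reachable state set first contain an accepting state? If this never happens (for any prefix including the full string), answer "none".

Start in {q0}.
Read 'c': {q0} → {q1, q6}.
None of the earlier sets intersect F, but {q1, q6} does.

1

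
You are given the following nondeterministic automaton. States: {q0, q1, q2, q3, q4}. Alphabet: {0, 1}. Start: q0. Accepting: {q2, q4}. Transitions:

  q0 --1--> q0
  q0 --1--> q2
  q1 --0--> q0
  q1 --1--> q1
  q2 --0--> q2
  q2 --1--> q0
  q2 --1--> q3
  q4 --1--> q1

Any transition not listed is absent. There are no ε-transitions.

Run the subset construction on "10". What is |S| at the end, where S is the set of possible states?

Start in {q0}.
Read '1': {q0} → {q0, q2}.
Read '0': {q0, q2} → {q2}.
That set has 1 state.

1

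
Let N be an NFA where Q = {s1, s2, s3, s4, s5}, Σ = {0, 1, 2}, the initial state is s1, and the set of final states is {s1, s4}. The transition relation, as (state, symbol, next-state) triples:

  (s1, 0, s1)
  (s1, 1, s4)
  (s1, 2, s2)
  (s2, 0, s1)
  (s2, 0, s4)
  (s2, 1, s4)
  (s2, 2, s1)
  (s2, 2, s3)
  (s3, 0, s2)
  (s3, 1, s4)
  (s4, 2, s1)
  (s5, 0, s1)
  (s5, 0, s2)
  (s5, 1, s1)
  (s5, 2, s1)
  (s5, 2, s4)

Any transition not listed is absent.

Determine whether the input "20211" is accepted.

No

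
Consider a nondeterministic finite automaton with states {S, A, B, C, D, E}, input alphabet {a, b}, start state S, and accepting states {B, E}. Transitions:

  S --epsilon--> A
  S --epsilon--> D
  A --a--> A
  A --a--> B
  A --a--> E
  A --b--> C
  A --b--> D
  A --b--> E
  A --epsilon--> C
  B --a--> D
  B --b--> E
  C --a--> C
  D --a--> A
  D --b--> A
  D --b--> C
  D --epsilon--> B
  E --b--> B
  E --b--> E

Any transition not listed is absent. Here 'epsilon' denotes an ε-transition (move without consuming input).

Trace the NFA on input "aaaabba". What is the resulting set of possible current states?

Start: ε-closure({S}) = {S, A, B, C, D}.
Read 'a': S→∅, A→{A, B, E}, B→{D}, C→{C}, D→{A}; now {A, B, C, D, E}.
Read 'a': A→{A, B, E}, B→{D}, C→{C}, D→{A}, E→∅; now {A, B, C, D, E}.
Read 'a': A→{A, B, E}, B→{D}, C→{C}, D→{A}, E→∅; now {A, B, C, D, E}.
Read 'a': A→{A, B, E}, B→{D}, C→{C}, D→{A}, E→∅; now {A, B, C, D, E}.
Read 'b': A→{C, D, E}, B→{E}, C→∅, D→{A, C}, E→{B, E}; now {A, B, C, D, E}.
Read 'b': A→{C, D, E}, B→{E}, C→∅, D→{A, C}, E→{B, E}; now {A, B, C, D, E}.
Read 'a': A→{A, B, E}, B→{D}, C→{C}, D→{A}, E→∅; now {A, B, C, D, E}.

{A, B, C, D, E}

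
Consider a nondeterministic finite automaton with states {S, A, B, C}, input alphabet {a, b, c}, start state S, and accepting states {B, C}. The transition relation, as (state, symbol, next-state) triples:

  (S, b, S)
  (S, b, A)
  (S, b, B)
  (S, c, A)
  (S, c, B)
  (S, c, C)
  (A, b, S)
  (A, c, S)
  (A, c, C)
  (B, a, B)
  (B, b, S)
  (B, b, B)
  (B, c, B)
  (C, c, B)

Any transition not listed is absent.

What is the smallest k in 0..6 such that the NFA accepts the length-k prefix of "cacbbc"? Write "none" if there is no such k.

Start in {S}.
Read 'c': {S} → {A, B, C}.
None of the earlier sets intersect F, but {A, B, C} does.

1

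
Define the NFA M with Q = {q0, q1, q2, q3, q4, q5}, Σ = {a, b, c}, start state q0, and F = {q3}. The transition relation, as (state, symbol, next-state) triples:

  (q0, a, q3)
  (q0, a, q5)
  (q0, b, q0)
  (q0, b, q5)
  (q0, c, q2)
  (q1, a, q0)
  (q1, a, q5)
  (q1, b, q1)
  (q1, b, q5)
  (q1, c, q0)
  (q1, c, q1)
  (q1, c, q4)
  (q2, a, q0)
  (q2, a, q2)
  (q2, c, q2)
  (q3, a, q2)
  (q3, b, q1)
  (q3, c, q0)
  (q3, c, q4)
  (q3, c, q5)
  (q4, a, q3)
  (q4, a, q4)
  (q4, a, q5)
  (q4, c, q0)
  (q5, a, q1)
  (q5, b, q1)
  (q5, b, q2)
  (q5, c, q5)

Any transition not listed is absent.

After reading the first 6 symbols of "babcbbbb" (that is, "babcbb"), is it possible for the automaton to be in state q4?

No

Start in {q0}.
Read 'b': {q0} → {q0, q5}.
Read 'a': {q0, q5} → {q1, q3, q5}.
Read 'b': {q1, q3, q5} → {q1, q2, q5}.
Read 'c': {q1, q2, q5} → {q0, q1, q2, q4, q5}.
Read 'b': {q0, q1, q2, q4, q5} → {q0, q1, q2, q5}.
Read 'b': {q0, q1, q2, q5} → {q0, q1, q2, q5}.
State q4 is not in {q0, q1, q2, q5}.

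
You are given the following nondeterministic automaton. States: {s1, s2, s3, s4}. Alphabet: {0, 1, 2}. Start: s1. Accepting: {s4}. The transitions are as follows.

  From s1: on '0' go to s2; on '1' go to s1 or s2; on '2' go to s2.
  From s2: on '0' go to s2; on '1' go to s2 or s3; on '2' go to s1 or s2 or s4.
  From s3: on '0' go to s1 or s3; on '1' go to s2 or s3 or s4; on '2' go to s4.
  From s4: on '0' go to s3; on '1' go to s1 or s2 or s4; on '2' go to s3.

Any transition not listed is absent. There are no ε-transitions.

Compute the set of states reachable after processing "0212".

{s1, s2, s3, s4}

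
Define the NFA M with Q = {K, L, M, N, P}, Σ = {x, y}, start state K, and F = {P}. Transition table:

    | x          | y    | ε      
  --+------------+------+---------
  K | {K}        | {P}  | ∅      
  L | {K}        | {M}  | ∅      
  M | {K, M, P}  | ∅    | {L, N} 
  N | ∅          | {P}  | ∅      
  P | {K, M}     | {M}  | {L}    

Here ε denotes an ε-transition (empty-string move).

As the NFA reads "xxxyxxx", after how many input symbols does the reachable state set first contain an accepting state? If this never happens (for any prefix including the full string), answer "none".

Start in {K}.
Read 'x': {K} → {K}.
Read 'x': {K} → {K}.
Read 'x': {K} → {K}.
Read 'y': {K} → {L, P}.
None of the earlier sets intersect F, but {L, P} does.

4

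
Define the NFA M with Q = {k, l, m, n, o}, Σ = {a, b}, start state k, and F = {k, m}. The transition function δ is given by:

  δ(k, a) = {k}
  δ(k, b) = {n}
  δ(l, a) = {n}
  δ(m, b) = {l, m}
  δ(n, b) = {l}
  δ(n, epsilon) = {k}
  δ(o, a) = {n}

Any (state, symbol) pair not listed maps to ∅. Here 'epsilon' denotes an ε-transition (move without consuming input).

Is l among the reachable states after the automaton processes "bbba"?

Start in {k}.
Read 'b': {k} → {k, n}.
Read 'b': {k, n} → {k, l, n}.
Read 'b': {k, l, n} → {k, l, n}.
Read 'a': {k, l, n} → {k, n}.
State l is not in {k, n}.

No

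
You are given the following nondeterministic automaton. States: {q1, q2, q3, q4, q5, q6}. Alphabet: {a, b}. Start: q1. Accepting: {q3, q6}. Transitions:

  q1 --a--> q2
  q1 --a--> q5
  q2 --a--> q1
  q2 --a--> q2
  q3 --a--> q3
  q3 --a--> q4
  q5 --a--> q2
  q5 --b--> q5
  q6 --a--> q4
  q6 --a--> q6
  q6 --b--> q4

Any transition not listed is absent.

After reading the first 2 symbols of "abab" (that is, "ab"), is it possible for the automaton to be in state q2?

Start in {q1}.
Read 'a': q1→{q2, q5}; now {q2, q5}.
Read 'b': q2→∅, q5→{q5}; now {q5}.
State q2 is not in {q5}.

No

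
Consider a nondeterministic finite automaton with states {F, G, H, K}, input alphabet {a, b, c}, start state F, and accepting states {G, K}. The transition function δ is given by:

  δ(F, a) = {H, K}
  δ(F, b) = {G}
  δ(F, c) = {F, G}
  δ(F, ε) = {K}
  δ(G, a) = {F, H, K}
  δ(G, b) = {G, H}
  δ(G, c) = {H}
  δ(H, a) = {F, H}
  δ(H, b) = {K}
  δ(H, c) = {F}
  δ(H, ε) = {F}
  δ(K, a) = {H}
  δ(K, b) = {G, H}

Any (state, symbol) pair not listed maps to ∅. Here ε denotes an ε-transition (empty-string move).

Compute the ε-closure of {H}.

Begin with {H}.
ε-move H → F; add F.
ε-move F → K; add K.

{F, H, K}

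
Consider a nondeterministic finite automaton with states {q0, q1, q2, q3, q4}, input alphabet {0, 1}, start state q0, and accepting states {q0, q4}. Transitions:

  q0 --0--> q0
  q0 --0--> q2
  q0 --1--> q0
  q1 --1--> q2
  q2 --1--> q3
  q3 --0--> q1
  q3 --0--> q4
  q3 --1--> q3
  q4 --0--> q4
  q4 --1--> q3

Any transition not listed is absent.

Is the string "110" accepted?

Yes

Start in {q0}.
Read '1': q0→{q0}; now {q0}.
Read '1': q0→{q0}; now {q0}.
Read '0': q0→{q0, q2}; now {q0, q2}.
The final set {q0, q2} contains the accepting state q0.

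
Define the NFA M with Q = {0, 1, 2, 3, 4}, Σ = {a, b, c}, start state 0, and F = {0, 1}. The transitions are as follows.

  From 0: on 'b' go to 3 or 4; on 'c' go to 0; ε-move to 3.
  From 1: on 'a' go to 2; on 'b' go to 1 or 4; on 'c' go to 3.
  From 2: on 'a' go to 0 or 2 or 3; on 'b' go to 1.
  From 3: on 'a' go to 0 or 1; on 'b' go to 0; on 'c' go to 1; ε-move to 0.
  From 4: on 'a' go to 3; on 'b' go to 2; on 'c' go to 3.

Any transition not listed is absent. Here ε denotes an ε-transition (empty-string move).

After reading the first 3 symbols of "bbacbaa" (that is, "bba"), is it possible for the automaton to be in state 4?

No

Start: ε-closure({0}) = {0, 3}.
Read 'b': {0, 3} → {0, 3, 4}.
Read 'b': {0, 3, 4} → {0, 2, 3, 4}.
Read 'a': {0, 2, 3, 4} → {0, 1, 2, 3}.
State 4 is not in {0, 1, 2, 3}.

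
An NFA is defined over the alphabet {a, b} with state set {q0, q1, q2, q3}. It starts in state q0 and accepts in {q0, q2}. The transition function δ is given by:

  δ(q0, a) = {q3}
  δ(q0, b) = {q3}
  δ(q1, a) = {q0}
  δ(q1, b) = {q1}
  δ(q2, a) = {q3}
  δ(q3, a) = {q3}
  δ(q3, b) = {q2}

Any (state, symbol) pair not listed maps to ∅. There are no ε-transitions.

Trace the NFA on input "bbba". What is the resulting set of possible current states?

∅

Start in {q0}.
Read 'b': q0→{q3}; now {q3}.
Read 'b': q3→{q2}; now {q2}.
Read 'b': q2→∅; now ∅.
The set is empty and remains empty for the remaining 1 symbol.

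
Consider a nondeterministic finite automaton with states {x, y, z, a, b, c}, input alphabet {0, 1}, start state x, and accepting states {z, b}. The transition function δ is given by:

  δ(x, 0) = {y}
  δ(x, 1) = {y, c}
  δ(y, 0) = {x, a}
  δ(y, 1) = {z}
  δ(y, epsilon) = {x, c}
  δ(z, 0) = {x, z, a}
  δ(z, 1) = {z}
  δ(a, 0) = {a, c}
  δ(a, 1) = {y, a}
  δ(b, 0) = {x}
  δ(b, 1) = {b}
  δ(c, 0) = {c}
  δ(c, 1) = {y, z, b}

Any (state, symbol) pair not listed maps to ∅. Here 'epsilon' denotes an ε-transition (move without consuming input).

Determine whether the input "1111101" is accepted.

Yes

Start in {x}.
Read '1': {x} → {x, y, c}.
Read '1': {x, y, c} → {x, y, z, b, c}.
Read '1': {x, y, z, b, c} → {x, y, z, b, c}.
Read '1': {x, y, z, b, c} → {x, y, z, b, c}.
Read '1': {x, y, z, b, c} → {x, y, z, b, c}.
Read '0': {x, y, z, b, c} → {x, y, z, a, c}.
Read '1': {x, y, z, a, c} → {x, y, z, a, b, c}.
The final set {x, y, z, a, b, c} contains the accepting states z, b.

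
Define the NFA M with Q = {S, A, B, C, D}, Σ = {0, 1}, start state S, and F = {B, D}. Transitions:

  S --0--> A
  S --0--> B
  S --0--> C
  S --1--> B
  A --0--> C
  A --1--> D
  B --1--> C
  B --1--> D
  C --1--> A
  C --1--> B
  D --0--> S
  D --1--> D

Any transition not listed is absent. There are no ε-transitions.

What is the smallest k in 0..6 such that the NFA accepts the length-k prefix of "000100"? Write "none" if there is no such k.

1

Start in {S}.
Read '0': {S} → {A, B, C}.
None of the earlier sets intersect F, but {A, B, C} does.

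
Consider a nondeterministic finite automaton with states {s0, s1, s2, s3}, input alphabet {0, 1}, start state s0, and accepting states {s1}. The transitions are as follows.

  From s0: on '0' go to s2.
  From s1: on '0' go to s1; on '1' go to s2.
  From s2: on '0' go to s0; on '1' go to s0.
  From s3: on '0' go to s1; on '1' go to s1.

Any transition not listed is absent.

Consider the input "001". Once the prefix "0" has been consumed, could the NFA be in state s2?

Start in {s0}.
Read '0': {s0} → {s2}.
State s2 is in {s2}.

Yes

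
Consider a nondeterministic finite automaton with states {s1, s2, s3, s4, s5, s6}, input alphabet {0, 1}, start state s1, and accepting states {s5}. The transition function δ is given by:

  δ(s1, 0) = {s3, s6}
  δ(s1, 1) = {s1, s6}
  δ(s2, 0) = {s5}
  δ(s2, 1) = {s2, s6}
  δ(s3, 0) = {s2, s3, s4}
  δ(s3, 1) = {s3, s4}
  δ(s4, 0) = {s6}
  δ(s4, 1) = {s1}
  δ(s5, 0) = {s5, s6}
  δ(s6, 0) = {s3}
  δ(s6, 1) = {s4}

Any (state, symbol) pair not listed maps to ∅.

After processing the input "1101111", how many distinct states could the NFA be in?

4

Start in {s1}.
Read '1': s1→{s1, s6}; now {s1, s6}.
Read '1': s1→{s1, s6}, s6→{s4}; now {s1, s4, s6}.
Read '0': s1→{s3, s6}, s4→{s6}, s6→{s3}; now {s3, s6}.
Read '1': s3→{s3, s4}, s6→{s4}; now {s3, s4}.
Read '1': s3→{s3, s4}, s4→{s1}; now {s1, s3, s4}.
Read '1': s1→{s1, s6}, s3→{s3, s4}, s4→{s1}; now {s1, s3, s4, s6}.
Read '1': s1→{s1, s6}, s3→{s3, s4}, s4→{s1}, s6→{s4}; now {s1, s3, s4, s6}.
That set has 4 states.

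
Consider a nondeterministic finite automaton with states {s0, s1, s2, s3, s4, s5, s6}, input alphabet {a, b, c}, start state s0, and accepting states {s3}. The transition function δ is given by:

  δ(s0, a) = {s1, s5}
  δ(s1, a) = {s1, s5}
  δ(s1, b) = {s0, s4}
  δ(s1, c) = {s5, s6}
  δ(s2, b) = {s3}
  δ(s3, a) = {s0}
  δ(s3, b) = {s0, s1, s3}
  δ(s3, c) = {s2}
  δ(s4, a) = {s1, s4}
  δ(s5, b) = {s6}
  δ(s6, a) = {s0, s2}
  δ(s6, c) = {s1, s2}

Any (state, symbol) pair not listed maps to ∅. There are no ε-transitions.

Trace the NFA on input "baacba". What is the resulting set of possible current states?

∅

Start in {s0}.
Read 'b': s0→∅; now ∅.
The set is empty and remains empty for the remaining 5 symbols.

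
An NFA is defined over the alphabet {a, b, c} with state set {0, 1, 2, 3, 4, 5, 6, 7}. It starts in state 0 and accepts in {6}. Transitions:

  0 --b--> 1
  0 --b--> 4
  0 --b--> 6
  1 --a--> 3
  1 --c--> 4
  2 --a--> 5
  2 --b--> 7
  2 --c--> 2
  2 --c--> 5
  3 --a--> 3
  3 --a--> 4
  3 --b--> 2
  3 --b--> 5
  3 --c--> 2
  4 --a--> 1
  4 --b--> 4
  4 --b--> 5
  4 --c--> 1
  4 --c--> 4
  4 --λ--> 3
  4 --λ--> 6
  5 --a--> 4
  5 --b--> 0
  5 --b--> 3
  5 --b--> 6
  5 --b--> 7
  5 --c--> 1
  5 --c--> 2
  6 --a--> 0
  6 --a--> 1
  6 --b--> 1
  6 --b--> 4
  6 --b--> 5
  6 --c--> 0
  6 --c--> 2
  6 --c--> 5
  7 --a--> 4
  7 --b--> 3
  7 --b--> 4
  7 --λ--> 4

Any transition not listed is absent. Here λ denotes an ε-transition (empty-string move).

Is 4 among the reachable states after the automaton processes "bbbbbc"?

Yes

Start in {0}.
Read 'b': 0→{1, 4, 6}; union {1, 4, 6}; ε-closure = {1, 3, 4, 6}.
Read 'b': 1→∅, 3→{2, 5}, 4→{4, 5}, 6→{1, 4, 5}; union {1, 2, 4, 5}; ε-closure = {1, 2, 3, 4, 5, 6}.
Read 'b': 1→∅, 2→{7}, 3→{2, 5}, 4→{4, 5}, 5→{0, 3, 6, 7}, 6→{1, 4, 5}; now {0, 1, 2, 3, 4, 5, 6, 7}.
Read 'b': 0→{1, 4, 6}, 1→∅, 2→{7}, 3→{2, 5}, 4→{4, 5}, 5→{0, 3, 6, 7}, 6→{1, 4, 5}, 7→{3, 4}; now {0, 1, 2, 3, 4, 5, 6, 7}.
Read 'b': 0→{1, 4, 6}, 1→∅, 2→{7}, 3→{2, 5}, 4→{4, 5}, 5→{0, 3, 6, 7}, 6→{1, 4, 5}, 7→{3, 4}; now {0, 1, 2, 3, 4, 5, 6, 7}.
Read 'c': 0→∅, 1→{4}, 2→{2, 5}, 3→{2}, 4→{1, 4}, 5→{1, 2}, 6→{0, 2, 5}, 7→∅; union {0, 1, 2, 4, 5}; ε-closure = {0, 1, 2, 3, 4, 5, 6}.
State 4 is in {0, 1, 2, 3, 4, 5, 6}.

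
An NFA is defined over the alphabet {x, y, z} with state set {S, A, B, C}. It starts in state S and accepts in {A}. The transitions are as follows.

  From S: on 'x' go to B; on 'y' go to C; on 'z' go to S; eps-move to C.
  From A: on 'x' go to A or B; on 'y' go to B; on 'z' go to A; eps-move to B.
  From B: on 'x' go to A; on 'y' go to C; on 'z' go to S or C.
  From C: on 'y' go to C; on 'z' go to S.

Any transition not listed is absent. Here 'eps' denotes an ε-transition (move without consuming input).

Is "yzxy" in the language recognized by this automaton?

No

Start: ε-closure({S}) = {S, C}.
Read 'y': {S, C} → {C}.
Read 'z': {C} → {S, C}.
Read 'x': {S, C} → {B}.
Read 'y': {B} → {C}.
The final set {C} contains no accepting state.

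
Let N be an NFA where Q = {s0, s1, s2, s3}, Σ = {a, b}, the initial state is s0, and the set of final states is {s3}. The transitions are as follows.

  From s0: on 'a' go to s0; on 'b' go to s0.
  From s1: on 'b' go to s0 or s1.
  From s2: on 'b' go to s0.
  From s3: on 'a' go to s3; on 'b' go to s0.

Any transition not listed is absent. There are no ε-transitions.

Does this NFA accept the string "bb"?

Start in {s0}.
Read 'b': s0→{s0}; now {s0}.
Read 'b': s0→{s0}; now {s0}.
The final set {s0} contains no accepting state.

No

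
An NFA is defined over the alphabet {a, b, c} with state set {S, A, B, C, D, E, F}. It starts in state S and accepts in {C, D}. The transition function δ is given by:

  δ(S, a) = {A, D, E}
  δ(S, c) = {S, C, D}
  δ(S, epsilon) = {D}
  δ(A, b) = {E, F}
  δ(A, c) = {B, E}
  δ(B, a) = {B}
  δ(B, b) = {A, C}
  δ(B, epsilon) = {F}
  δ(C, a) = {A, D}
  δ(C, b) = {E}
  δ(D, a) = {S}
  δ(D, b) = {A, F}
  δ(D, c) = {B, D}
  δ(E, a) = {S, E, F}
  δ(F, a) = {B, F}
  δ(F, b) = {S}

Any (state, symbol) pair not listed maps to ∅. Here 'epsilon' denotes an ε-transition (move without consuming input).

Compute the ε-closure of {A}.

Begin with {A}.
No ε-moves leave this set, so the closure equals the set itself.

{A}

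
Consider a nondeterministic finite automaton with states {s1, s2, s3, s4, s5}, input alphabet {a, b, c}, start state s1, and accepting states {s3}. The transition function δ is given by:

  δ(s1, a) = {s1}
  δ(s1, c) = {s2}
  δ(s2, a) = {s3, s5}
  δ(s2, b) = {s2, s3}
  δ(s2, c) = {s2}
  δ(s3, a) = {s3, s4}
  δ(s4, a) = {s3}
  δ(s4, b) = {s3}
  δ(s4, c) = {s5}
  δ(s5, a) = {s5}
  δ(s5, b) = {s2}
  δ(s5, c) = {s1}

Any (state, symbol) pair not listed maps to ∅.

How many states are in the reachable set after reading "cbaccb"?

2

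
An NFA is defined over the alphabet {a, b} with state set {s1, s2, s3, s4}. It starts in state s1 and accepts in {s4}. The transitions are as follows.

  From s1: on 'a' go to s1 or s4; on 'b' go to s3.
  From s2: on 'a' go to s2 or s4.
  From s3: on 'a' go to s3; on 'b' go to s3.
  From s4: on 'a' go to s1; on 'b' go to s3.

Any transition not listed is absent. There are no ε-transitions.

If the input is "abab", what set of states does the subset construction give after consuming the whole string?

Start in {s1}.
Read 'a': s1→{s1, s4}; now {s1, s4}.
Read 'b': s1→{s3}, s4→{s3}; now {s3}.
Read 'a': s3→{s3}; now {s3}.
Read 'b': s3→{s3}; now {s3}.

{s3}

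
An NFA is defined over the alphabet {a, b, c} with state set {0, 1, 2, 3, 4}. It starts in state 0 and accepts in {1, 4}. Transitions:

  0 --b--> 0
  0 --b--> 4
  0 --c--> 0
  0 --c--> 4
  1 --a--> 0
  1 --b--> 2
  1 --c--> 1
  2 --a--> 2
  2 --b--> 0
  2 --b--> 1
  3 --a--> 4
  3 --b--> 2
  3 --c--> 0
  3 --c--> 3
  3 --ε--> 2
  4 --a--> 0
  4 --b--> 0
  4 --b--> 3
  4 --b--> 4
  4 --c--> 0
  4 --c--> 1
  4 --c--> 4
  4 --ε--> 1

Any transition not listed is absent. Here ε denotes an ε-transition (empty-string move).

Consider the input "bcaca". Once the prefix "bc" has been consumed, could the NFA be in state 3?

Start in {0}.
Read 'b': 0→{0, 4}; union {0, 4}; ε-closure = {0, 1, 4}.
Read 'c': 0→{0, 4}, 1→{1}, 4→{0, 1, 4}; now {0, 1, 4}.
State 3 is not in {0, 1, 4}.

No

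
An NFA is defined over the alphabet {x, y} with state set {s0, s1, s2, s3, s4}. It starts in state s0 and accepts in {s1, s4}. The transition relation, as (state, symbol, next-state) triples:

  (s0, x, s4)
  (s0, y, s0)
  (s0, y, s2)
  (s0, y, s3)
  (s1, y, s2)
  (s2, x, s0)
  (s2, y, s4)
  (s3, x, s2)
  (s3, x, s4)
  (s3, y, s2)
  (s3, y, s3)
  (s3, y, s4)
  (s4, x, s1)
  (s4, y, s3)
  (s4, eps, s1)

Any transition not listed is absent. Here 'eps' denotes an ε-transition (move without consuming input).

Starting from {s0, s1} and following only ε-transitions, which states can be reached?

{s0, s1}

Begin with {s0, s1}.
No ε-moves leave this set, so the closure equals the set itself.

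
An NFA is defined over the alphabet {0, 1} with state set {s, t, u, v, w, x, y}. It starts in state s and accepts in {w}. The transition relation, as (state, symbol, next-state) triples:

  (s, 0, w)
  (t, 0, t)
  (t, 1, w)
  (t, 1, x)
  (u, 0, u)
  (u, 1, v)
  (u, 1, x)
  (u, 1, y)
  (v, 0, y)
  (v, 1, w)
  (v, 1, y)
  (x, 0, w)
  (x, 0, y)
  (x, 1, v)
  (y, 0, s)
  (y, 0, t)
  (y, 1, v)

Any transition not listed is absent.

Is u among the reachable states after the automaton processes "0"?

No

Start in {s}.
Read '0': {s} → {w}.
State u is not in {w}.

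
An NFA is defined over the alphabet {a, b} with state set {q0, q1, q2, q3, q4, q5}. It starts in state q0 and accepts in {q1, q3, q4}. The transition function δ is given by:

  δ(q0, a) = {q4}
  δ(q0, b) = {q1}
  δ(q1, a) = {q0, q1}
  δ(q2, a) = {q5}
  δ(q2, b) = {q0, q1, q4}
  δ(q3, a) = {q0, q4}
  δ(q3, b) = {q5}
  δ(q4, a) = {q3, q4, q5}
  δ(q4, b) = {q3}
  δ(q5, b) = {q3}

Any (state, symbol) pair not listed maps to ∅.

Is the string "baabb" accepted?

Start in {q0}.
Read 'b': q0→{q1}; now {q1}.
Read 'a': q1→{q0, q1}; now {q0, q1}.
Read 'a': q0→{q4}, q1→{q0, q1}; now {q0, q1, q4}.
Read 'b': q0→{q1}, q1→∅, q4→{q3}; now {q1, q3}.
Read 'b': q1→∅, q3→{q5}; now {q5}.
The final set {q5} contains no accepting state.

No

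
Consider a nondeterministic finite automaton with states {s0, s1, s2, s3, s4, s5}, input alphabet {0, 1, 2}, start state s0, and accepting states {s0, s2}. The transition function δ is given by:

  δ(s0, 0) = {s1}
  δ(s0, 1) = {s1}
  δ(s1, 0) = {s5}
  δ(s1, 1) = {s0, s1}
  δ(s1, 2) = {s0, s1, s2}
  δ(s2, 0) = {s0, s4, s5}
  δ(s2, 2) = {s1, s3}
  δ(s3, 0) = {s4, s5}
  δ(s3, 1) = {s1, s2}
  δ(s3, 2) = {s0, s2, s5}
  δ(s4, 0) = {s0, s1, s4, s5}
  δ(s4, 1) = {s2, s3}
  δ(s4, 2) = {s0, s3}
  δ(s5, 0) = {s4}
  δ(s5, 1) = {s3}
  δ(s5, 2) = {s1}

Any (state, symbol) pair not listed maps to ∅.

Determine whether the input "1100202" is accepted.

Yes

Start in {s0}.
Read '1': s0→{s1}; now {s1}.
Read '1': s1→{s0, s1}; now {s0, s1}.
Read '0': s0→{s1}, s1→{s5}; now {s1, s5}.
Read '0': s1→{s5}, s5→{s4}; now {s4, s5}.
Read '2': s4→{s0, s3}, s5→{s1}; now {s0, s1, s3}.
Read '0': s0→{s1}, s1→{s5}, s3→{s4, s5}; now {s1, s4, s5}.
Read '2': s1→{s0, s1, s2}, s4→{s0, s3}, s5→{s1}; now {s0, s1, s2, s3}.
The final set {s0, s1, s2, s3} contains the accepting states s0, s2.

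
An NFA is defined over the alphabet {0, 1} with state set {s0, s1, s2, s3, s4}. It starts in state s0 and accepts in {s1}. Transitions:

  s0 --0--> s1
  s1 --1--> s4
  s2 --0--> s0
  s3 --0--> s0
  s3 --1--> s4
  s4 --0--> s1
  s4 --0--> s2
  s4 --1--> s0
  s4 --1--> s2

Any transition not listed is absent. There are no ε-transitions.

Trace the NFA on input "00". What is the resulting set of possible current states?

∅

Start in {s0}.
Read '0': {s0} → {s1}.
Read '0': {s1} → ∅.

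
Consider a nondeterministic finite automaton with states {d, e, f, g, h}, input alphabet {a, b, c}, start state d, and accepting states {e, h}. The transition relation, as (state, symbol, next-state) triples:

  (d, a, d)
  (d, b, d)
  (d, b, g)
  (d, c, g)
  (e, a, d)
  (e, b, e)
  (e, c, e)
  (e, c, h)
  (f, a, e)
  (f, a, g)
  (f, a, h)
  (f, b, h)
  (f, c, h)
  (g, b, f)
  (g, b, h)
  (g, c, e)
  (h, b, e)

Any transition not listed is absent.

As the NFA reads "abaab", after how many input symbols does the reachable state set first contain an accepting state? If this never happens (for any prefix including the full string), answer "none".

none

Start in {d}.
Read 'a': {d} → {d}.
Read 'b': {d} → {d, g}.
Read 'a': {d, g} → {d}.
Read 'a': {d} → {d}.
Read 'b': {d} → {d, g}.
No reachable set along the way intersects F.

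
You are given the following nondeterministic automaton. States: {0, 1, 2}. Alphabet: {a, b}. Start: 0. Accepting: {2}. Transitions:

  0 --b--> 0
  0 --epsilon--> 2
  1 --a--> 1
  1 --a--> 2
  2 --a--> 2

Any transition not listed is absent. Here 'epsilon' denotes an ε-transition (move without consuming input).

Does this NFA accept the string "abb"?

Start: ε-closure({0}) = {0, 2}.
Read 'a': {0, 2} → {2}.
Read 'b': {2} → ∅.
The set is empty and remains empty for the remaining 1 symbol.
The final set ∅ contains no accepting state.

No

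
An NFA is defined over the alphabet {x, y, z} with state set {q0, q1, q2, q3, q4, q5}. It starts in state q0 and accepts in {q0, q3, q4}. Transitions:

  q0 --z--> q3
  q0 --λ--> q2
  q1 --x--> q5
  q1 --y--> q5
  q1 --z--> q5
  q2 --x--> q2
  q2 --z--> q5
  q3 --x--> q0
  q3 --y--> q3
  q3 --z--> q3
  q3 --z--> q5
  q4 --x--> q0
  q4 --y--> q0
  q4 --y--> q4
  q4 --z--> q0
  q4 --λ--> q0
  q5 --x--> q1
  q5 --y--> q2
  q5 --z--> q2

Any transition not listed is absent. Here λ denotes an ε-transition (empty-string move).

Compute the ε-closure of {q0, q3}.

{q0, q2, q3}

Begin with {q0, q3}.
ε-move q0 → q2; add q2.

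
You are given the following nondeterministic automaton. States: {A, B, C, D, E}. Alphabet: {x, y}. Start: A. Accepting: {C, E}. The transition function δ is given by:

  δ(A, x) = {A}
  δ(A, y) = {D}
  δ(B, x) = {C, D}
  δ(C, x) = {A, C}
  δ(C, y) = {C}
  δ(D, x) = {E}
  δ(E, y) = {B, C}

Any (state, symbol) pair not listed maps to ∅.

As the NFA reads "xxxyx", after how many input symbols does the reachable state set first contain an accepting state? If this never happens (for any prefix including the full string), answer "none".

5

Start in {A}.
Read 'x': {A} → {A}.
Read 'x': {A} → {A}.
Read 'x': {A} → {A}.
Read 'y': {A} → {D}.
Read 'x': {D} → {E}.
None of the earlier sets intersect F, but {E} does.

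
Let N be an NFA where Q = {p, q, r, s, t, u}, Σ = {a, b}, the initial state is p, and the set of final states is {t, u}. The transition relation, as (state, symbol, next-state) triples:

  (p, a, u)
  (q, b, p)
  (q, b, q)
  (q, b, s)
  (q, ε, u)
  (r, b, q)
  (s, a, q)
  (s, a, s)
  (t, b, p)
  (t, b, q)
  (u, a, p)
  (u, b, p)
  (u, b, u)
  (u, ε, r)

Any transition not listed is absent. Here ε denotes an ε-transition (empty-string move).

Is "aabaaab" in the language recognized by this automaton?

No

Start in {p}.
Read 'a': p→{u}; union {u}; ε-closure = {r, u}.
Read 'a': r→∅, u→{p}; now {p}.
Read 'b': p→∅; now ∅.
The set is empty and remains empty for the remaining 4 symbols.
The final set ∅ contains no accepting state.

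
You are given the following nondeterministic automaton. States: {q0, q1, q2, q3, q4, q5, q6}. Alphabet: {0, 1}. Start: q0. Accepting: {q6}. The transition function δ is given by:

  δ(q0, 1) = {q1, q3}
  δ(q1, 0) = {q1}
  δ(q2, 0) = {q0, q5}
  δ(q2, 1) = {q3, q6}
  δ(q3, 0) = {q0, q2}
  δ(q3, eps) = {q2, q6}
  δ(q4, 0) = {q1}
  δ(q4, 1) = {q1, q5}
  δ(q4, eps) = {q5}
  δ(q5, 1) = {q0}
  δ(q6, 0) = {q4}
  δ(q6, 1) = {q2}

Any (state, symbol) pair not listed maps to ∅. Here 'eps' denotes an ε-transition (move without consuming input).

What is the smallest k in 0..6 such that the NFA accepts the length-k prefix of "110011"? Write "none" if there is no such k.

1

Start in {q0}.
Read '1': {q0} → {q1, q2, q3, q6}.
None of the earlier sets intersect F, but {q1, q2, q3, q6} does.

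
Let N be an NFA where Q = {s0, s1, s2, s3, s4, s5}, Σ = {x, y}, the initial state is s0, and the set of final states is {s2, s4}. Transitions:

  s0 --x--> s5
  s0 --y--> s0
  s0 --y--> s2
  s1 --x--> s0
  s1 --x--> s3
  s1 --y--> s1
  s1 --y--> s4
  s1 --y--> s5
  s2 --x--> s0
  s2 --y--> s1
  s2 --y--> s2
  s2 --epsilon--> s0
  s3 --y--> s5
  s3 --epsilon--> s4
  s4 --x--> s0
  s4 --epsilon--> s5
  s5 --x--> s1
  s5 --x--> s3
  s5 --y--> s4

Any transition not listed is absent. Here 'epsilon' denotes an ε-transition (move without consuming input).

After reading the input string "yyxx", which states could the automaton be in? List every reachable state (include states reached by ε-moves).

Start in {s0}.
Read 'y': {s0} → {s0, s2}.
Read 'y': {s0, s2} → {s0, s1, s2}.
Read 'x': {s0, s1, s2} → {s0, s3, s4, s5}.
Read 'x': {s0, s3, s4, s5} → {s0, s1, s3, s4, s5}.

{s0, s1, s3, s4, s5}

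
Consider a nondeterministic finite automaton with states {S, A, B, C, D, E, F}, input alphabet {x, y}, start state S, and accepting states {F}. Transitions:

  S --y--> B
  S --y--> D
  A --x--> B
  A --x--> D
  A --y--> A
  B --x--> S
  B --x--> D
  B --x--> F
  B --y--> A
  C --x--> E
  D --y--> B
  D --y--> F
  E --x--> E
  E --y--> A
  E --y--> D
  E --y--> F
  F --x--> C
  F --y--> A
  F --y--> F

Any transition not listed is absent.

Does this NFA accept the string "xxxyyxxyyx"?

No

Start in {S}.
Read 'x': S→∅; now ∅.
The set is empty and remains empty for the remaining 9 symbols.
The final set ∅ contains no accepting state.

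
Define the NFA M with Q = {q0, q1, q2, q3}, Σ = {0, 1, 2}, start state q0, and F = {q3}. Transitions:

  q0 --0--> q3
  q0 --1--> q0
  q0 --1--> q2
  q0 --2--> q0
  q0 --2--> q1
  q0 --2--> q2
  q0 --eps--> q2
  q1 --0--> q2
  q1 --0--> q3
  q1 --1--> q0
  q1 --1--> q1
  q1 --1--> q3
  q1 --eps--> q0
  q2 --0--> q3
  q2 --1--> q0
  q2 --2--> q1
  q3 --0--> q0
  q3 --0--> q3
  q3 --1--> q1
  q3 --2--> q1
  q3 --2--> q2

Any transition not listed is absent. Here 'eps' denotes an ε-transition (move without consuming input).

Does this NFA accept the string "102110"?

Start: ε-closure({q0}) = {q0, q2}.
Read '1': q0→{q0, q2}, q2→{q0}; now {q0, q2}.
Read '0': q0→{q3}, q2→{q3}; now {q3}.
Read '2': q3→{q1, q2}; union {q1, q2}; ε-closure = {q0, q1, q2}.
Read '1': q0→{q0, q2}, q1→{q0, q1, q3}, q2→{q0}; now {q0, q1, q2, q3}.
Read '1': q0→{q0, q2}, q1→{q0, q1, q3}, q2→{q0}, q3→{q1}; now {q0, q1, q2, q3}.
Read '0': q0→{q3}, q1→{q2, q3}, q2→{q3}, q3→{q0, q3}; now {q0, q2, q3}.
The final set {q0, q2, q3} contains the accepting state q3.

Yes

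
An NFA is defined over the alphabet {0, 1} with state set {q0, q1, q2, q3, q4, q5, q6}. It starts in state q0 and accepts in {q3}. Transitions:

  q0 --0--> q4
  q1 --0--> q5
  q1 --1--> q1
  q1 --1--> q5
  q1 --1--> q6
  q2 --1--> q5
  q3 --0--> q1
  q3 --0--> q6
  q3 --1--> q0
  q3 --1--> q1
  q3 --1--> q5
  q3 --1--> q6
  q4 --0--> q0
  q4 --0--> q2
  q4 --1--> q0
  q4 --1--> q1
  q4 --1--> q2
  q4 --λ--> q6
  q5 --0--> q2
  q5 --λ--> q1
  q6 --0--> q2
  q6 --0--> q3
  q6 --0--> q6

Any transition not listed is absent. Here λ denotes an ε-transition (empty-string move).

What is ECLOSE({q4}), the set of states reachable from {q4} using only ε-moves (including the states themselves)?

{q4, q6}

Begin with {q4}.
ε-move q4 → q6; add q6.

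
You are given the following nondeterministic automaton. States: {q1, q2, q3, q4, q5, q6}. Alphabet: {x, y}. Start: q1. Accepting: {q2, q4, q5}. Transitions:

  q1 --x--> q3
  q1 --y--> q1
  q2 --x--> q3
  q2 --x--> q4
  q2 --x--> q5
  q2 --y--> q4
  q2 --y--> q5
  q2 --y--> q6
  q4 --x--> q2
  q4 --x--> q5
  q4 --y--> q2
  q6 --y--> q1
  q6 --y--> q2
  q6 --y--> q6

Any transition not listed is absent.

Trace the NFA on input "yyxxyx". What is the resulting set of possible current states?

Start in {q1}.
Read 'y': q1→{q1}; now {q1}.
Read 'y': q1→{q1}; now {q1}.
Read 'x': q1→{q3}; now {q3}.
Read 'x': q3→∅; now ∅.
The set is empty and remains empty for the remaining 2 symbols.

∅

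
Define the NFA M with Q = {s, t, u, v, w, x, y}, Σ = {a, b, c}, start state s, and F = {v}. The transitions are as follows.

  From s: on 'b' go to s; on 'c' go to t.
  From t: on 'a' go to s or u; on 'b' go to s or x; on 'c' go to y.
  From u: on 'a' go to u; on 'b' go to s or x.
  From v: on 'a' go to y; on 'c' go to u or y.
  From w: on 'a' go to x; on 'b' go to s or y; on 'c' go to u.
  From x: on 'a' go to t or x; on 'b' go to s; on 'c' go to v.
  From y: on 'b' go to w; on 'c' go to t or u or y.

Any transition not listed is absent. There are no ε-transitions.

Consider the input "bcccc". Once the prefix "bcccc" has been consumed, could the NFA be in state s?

No

Start in {s}.
Read 'b': s→{s}; now {s}.
Read 'c': s→{t}; now {t}.
Read 'c': t→{y}; now {y}.
Read 'c': y→{t, u, y}; now {t, u, y}.
Read 'c': t→{y}, u→∅, y→{t, u, y}; now {t, u, y}.
State s is not in {t, u, y}.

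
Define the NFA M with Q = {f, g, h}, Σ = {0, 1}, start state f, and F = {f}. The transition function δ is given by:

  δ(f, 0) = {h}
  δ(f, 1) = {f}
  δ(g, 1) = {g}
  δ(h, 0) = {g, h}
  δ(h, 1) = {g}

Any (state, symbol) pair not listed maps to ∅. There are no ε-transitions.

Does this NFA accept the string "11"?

Yes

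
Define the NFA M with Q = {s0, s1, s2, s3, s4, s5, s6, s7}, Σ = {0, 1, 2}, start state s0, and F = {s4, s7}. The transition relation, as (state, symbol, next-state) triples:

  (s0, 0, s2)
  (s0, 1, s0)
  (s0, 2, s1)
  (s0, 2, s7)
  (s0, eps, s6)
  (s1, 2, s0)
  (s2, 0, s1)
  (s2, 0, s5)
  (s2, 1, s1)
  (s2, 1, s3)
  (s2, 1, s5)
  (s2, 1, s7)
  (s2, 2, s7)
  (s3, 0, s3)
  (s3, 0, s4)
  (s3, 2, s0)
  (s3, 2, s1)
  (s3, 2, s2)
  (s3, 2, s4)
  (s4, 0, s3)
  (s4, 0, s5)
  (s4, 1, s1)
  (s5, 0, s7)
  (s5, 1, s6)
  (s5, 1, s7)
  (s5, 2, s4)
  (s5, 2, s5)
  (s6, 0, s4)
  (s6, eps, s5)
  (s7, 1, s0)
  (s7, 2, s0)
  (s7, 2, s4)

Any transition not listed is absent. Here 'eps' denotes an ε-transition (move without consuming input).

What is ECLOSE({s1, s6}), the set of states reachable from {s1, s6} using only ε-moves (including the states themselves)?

{s1, s5, s6}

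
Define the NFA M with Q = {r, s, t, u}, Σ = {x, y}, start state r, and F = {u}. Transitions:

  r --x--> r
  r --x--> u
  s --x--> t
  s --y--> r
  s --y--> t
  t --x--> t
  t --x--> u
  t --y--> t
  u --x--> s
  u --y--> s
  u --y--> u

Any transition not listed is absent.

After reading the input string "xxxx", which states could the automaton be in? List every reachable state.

Start in {r}.
Read 'x': {r} → {r, u}.
Read 'x': {r, u} → {r, s, u}.
Read 'x': {r, s, u} → {r, s, t, u}.
Read 'x': {r, s, t, u} → {r, s, t, u}.

{r, s, t, u}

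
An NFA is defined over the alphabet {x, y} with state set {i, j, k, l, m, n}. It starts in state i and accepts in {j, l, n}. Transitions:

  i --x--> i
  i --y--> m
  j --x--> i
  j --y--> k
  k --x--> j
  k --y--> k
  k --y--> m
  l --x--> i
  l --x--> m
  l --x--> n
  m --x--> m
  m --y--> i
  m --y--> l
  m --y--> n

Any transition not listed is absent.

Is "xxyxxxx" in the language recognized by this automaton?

Start in {i}.
Read 'x': {i} → {i}.
Read 'x': {i} → {i}.
Read 'y': {i} → {m}.
Read 'x': {m} → {m}.
Read 'x': {m} → {m}.
Read 'x': {m} → {m}.
Read 'x': {m} → {m}.
The final set {m} contains no accepting state.

No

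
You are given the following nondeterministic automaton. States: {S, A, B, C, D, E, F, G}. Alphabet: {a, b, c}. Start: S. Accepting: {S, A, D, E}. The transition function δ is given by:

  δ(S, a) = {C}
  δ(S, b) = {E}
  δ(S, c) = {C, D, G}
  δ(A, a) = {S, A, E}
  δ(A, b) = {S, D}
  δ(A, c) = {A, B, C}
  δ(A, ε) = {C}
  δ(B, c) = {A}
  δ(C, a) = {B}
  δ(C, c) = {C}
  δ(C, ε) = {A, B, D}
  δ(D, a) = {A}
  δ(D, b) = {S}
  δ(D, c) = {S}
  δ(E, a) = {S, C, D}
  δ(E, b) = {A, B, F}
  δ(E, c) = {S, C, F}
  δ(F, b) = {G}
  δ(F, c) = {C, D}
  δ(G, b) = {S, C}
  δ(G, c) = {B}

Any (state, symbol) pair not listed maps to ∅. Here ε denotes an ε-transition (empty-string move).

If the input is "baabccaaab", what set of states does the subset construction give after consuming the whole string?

{S, A, B, C, D, E, F}

Start in {S}.
Read 'b': {S} → {E}.
Read 'a': {E} → {S, A, B, C, D}.
Read 'a': {S, A, B, C, D} → {S, A, B, C, D, E}.
Read 'b': {S, A, B, C, D, E} → {S, A, B, C, D, E, F}.
Read 'c': {S, A, B, C, D, E, F} → {S, A, B, C, D, F, G}.
Read 'c': {S, A, B, C, D, F, G} → {S, A, B, C, D, G}.
Read 'a': {S, A, B, C, D, G} → {S, A, B, C, D, E}.
Read 'a': {S, A, B, C, D, E} → {S, A, B, C, D, E}.
Read 'a': {S, A, B, C, D, E} → {S, A, B, C, D, E}.
Read 'b': {S, A, B, C, D, E} → {S, A, B, C, D, E, F}.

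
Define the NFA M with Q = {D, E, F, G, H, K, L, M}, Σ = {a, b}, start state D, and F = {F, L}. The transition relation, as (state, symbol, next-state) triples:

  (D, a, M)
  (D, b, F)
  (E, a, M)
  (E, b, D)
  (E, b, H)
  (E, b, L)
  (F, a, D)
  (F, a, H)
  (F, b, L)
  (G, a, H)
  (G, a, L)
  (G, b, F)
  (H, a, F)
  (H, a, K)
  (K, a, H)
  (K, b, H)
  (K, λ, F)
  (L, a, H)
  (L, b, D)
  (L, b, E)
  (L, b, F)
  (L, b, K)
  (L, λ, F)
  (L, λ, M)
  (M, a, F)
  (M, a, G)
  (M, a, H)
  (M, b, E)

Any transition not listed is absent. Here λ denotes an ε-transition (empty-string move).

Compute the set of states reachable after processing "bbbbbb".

Start in {D}.
Read 'b': D→{F}; now {F}.
Read 'b': F→{L}; union {L}; ε-closure = {F, L, M}.
Read 'b': F→{L}, L→{D, E, F, K}, M→{E}; union {D, E, F, K, L}; ε-closure = {D, E, F, K, L, M}.
Read 'b': D→{F}, E→{D, H, L}, F→{L}, K→{H}, L→{D, E, F, K}, M→{E}; union {D, E, F, H, K, L}; ε-closure = {D, E, F, H, K, L, M}.
Read 'b': D→{F}, E→{D, H, L}, F→{L}, H→∅, K→{H}, L→{D, E, F, K}, M→{E}; union {D, E, F, H, K, L}; ε-closure = {D, E, F, H, K, L, M}.
Read 'b': D→{F}, E→{D, H, L}, F→{L}, H→∅, K→{H}, L→{D, E, F, K}, M→{E}; union {D, E, F, H, K, L}; ε-closure = {D, E, F, H, K, L, M}.

{D, E, F, H, K, L, M}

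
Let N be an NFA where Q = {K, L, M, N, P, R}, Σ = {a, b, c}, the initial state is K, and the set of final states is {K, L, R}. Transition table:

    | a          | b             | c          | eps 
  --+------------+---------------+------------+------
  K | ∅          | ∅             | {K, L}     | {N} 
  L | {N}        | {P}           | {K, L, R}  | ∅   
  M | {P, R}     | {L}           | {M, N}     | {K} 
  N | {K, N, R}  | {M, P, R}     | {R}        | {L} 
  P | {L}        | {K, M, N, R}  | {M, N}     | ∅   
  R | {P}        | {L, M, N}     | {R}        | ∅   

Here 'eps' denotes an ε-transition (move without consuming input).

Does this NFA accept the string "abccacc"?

Start: ε-closure({K}) = {K, L, N}.
Read 'a': K→∅, L→{N}, N→{K, N, R}; union {K, N, R}; ε-closure = {K, L, N, R}.
Read 'b': K→∅, L→{P}, N→{M, P, R}, R→{L, M, N}; union {L, M, N, P, R}; ε-closure = {K, L, M, N, P, R}.
Read 'c': K→{K, L}, L→{K, L, R}, M→{M, N}, N→{R}, P→{M, N}, R→{R}; now {K, L, M, N, R}.
Read 'c': K→{K, L}, L→{K, L, R}, M→{M, N}, N→{R}, R→{R}; now {K, L, M, N, R}.
Read 'a': K→∅, L→{N}, M→{P, R}, N→{K, N, R}, R→{P}; union {K, N, P, R}; ε-closure = {K, L, N, P, R}.
Read 'c': K→{K, L}, L→{K, L, R}, N→{R}, P→{M, N}, R→{R}; now {K, L, M, N, R}.
Read 'c': K→{K, L}, L→{K, L, R}, M→{M, N}, N→{R}, R→{R}; now {K, L, M, N, R}.
The final set {K, L, M, N, R} contains the accepting states K, L, R.

Yes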